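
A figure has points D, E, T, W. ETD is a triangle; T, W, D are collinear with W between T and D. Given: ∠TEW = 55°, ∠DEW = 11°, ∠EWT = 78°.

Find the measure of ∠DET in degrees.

∠DET = 66°

1. ∠ETW = 47°  [△ETW]
2. ∠DWE = 102°  [linear pair at W on TD]
3. ∠DTE = 47°  [W on ray TD]
4. ∠EDW = 67°  [△EWD]
5. ∠EDT = 67°  [W on ray DT]
6. ∠DET = 66°  [△ETD]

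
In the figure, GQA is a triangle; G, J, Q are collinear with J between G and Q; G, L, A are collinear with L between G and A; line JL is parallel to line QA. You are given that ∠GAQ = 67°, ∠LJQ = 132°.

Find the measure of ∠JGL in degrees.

∠JGL = 65°

1. ∠GLJ = 67°  [JL∥QA, corresponding at L]
2. ∠GJL = 48°  [linear pair at J on GQ]
3. ∠JGL = 65°  [△GJL]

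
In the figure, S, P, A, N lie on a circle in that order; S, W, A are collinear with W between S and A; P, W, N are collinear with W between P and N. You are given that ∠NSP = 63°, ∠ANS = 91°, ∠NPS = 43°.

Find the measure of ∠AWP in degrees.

1. ∠PNS = 74°  [△SPN]
2. ∠APS = 89°  [cyclic SPAN, opposite ∠P+∠N]
3. ∠PAS = 74°  [same arc SP]
4. ∠ASP = 17°  [△SPA]
5. ∠PWS = 120°  [△SWP]
6. ∠AWP = 60°  [linear pair at W on SA]

∠AWP = 60°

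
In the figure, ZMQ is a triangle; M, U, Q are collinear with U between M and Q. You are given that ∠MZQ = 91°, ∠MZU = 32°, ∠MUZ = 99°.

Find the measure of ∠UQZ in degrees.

1. ∠UMZ = 49°  [△ZMU]
2. ∠QMZ = 49°  [U on ray MQ]
3. ∠MQZ = 40°  [△ZMQ]
4. ∠UQZ = 40°  [U on ray QM]

∠UQZ = 40°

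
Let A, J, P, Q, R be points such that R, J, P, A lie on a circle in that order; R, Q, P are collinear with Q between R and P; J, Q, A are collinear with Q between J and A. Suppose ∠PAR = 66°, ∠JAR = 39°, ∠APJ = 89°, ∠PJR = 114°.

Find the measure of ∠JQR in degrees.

1. ∠JPR = 39°  [same arc RJ]
2. ∠ARJ = 91°  [cyclic RJPA, opposite ∠R+∠P]
3. ∠JRP = 27°  [△RJP]
4. ∠AJR = 50°  [△RJA]
5. ∠JQR = 103°  [△RQJ]

∠JQR = 103°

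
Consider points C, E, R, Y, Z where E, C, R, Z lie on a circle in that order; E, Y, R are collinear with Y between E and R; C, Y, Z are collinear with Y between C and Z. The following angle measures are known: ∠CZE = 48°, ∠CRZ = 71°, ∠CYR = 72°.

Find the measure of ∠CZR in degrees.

1. ∠CRE = 48°  [same arc EC]
2. ∠RCZ = 60°  [△CYR]
3. ∠CZR = 49°  [△CRZ]

∠CZR = 49°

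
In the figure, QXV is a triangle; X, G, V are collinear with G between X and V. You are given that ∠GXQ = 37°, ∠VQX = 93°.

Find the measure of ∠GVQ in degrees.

1. ∠QXV = 37°  [G on ray XV]
2. ∠QVX = 50°  [△QXV]
3. ∠GVQ = 50°  [G on ray VX]

∠GVQ = 50°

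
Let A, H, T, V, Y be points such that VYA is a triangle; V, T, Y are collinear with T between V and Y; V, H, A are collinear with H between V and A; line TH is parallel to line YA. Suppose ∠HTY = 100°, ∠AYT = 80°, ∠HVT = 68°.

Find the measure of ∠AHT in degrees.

∠AHT = 148°

1. ∠HTV = 80°  [linear pair at T on VY]
2. ∠THV = 32°  [△VTH]
3. ∠AHT = 148°  [linear pair at H on VA]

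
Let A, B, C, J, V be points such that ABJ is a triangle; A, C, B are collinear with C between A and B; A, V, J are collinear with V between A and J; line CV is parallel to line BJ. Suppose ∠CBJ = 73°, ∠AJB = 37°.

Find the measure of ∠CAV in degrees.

1. ∠ABJ = 73°  [C on ray BA]
2. ∠BAJ = 70°  [△ABJ]
3. ∠CAV = 70°  [C on AB, V on AJ]

∠CAV = 70°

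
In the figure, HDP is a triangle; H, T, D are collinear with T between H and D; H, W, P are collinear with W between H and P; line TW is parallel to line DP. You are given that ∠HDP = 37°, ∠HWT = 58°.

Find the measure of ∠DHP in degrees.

1. ∠HTW = 37°  [TW∥DP, corresponding at T]
2. ∠THW = 85°  [△HTW]
3. ∠DHP = 85°  [T on HD, W on HP]

∠DHP = 85°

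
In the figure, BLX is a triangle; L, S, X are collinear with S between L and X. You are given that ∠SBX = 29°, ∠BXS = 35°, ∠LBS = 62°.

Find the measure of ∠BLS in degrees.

1. ∠BSX = 116°  [△BSX]
2. ∠BSL = 64°  [linear pair at S on LX]
3. ∠BLS = 54°  [△BLS]

∠BLS = 54°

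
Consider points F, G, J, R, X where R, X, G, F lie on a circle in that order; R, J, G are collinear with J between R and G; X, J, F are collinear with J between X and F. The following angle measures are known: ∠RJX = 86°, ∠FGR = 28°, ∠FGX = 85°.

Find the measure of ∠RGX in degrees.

∠RGX = 57°

1. ∠FJG = 86°  [vertical angles at J]
2. ∠GJX = 94°  [linear pair at J on RG]
3. ∠GFX = 66°  [△GJF]
4. ∠FXG = 29°  [△XGF]
5. ∠RGX = 57°  [△XJG]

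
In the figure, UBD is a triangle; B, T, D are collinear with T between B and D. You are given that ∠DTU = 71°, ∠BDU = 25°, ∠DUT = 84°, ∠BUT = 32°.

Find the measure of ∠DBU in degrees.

1. ∠BTU = 109°  [linear pair at T on BD]
2. ∠TBU = 39°  [△UBT]
3. ∠DBU = 39°  [T on ray BD]

∠DBU = 39°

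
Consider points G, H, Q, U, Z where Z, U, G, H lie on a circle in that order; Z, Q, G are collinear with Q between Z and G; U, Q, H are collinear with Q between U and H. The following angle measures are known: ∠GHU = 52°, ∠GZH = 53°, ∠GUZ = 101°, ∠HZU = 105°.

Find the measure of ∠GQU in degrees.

1. ∠GZU = 52°  [same arc UG]
2. ∠GUH = 53°  [same arc GH]
3. ∠UGZ = 27°  [△ZUG]
4. ∠GQU = 100°  [△UQG]

∠GQU = 100°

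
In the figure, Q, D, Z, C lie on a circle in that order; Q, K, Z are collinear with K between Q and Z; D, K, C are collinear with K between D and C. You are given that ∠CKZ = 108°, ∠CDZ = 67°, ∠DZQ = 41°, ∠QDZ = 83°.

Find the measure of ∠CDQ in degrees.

1. ∠DKQ = 108°  [vertical angles at K]
2. ∠DQZ = 56°  [△QDZ]
3. ∠CDQ = 16°  [△QKD]

∠CDQ = 16°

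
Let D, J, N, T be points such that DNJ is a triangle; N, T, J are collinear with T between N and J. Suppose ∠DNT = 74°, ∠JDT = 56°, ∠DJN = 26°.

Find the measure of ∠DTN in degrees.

1. ∠DJT = 26°  [T on ray JN]
2. ∠DTJ = 98°  [△DTJ]
3. ∠DTN = 82°  [linear pair at T on NJ]

∠DTN = 82°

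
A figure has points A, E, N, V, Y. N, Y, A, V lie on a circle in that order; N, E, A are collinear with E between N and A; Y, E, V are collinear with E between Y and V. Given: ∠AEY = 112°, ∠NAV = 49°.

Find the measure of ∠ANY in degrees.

∠ANY = 63°

1. ∠NEY = 68°  [linear pair at E on NA]
2. ∠NYV = 49°  [same arc NV]
3. ∠ANY = 63°  [△NEY]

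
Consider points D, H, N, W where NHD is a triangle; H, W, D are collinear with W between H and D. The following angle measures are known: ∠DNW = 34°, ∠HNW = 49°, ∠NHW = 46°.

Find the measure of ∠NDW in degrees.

1. ∠HWN = 85°  [△NHW]
2. ∠DWN = 95°  [linear pair at W on HD]
3. ∠NDW = 51°  [△NWD]

∠NDW = 51°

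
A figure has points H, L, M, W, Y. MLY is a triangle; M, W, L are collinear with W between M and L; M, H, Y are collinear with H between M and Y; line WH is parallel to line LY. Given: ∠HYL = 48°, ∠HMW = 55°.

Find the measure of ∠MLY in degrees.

∠MLY = 77°

1. ∠LYM = 48°  [H on ray YM]
2. ∠LMY = 55°  [W on ML, H on MY]
3. ∠MLY = 77°  [△MLY]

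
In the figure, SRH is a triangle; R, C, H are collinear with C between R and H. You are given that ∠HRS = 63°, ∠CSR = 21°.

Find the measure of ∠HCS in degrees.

∠HCS = 84°

1. ∠CRS = 63°  [C on ray RH]
2. ∠RCS = 96°  [△SRC]
3. ∠HCS = 84°  [linear pair at C on RH]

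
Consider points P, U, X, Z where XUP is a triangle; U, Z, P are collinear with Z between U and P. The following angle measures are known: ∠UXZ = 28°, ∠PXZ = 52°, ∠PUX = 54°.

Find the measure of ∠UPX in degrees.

∠UPX = 46°

1. ∠XUZ = 54°  [Z on ray UP]
2. ∠UZX = 98°  [△XUZ]
3. ∠PZX = 82°  [linear pair at Z on UP]
4. ∠XPZ = 46°  [△XZP]
5. ∠UPX = 46°  [Z on ray PU]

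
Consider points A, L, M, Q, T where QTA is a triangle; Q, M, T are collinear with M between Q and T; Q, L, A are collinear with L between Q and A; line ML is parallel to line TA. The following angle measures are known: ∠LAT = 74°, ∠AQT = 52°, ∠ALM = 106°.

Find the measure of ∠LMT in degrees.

∠LMT = 126°

1. ∠QAT = 74°  [L on ray AQ]
2. ∠ATQ = 54°  [△QTA]
3. ∠LMQ = 54°  [ML∥TA, corresponding at M]
4. ∠LMT = 126°  [linear pair at M on QT]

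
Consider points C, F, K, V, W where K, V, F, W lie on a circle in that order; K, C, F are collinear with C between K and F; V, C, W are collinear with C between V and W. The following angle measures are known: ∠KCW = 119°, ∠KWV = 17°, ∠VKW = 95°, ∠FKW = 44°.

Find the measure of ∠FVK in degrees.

1. ∠FCV = 119°  [vertical angles at C]
2. ∠KFV = 17°  [same arc KV]
3. ∠KVW = 68°  [△KVW]
4. ∠KCV = 61°  [linear pair at C on KF]
5. ∠FKV = 51°  [△KCV]
6. ∠FVK = 112°  [△KVF]

∠FVK = 112°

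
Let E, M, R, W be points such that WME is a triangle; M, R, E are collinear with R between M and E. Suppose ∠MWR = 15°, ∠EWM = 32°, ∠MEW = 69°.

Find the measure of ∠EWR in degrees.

∠EWR = 17°

1. ∠EMW = 79°  [△WME]
2. ∠REW = 69°  [R on ray EM]
3. ∠RMW = 79°  [R on ray ME]
4. ∠MRW = 86°  [△WMR]
5. ∠ERW = 94°  [linear pair at R on ME]
6. ∠EWR = 17°  [△WRE]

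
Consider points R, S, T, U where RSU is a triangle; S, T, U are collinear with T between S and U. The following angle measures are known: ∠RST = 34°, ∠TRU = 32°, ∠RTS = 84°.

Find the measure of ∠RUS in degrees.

1. ∠RTU = 96°  [linear pair at T on SU]
2. ∠RUT = 52°  [△RTU]
3. ∠RUS = 52°  [T on ray US]

∠RUS = 52°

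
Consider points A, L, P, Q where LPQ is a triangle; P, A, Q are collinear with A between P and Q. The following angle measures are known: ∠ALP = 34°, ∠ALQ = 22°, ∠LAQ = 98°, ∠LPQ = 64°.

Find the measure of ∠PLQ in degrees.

1. ∠AQL = 60°  [△LAQ]
2. ∠LQP = 60°  [A on ray QP]
3. ∠PLQ = 56°  [△LPQ]

∠PLQ = 56°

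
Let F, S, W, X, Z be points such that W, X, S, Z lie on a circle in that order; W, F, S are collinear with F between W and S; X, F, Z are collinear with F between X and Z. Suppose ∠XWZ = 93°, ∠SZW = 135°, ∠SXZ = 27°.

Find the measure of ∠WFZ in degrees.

1. ∠XSZ = 87°  [cyclic WXSZ, opposite ∠W+∠S]
2. ∠SWZ = 27°  [same arc SZ]
3. ∠SZX = 66°  [△XSZ]
4. ∠WSZ = 18°  [△WSZ]
5. ∠SFZ = 96°  [△SFZ]
6. ∠WFZ = 84°  [linear pair at F on WS]

∠WFZ = 84°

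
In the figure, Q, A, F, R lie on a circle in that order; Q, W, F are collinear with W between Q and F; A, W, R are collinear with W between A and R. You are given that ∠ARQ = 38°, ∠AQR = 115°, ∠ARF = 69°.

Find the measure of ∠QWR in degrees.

∠QWR = 96°

1. ∠AFQ = 38°  [same arc QA]
2. ∠AFR = 65°  [cyclic QAFR, opposite ∠Q+∠F]
3. ∠FAR = 46°  [△AFR]
4. ∠AWF = 96°  [△AWF]
5. ∠QWR = 96°  [vertical angles at W]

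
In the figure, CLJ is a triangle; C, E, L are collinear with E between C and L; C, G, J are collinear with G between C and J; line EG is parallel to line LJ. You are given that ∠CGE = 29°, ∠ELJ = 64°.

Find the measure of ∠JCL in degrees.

∠JCL = 87°

1. ∠CJL = 29°  [EG∥LJ, corresponding at G]
2. ∠CLJ = 64°  [E on ray LC]
3. ∠JCL = 87°  [△CLJ]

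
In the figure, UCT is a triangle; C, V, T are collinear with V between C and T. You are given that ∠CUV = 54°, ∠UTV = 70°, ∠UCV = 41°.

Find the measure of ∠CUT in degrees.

∠CUT = 69°

1. ∠CTU = 70°  [V on ray TC]
2. ∠TCU = 41°  [V on ray CT]
3. ∠CUT = 69°  [△UCT]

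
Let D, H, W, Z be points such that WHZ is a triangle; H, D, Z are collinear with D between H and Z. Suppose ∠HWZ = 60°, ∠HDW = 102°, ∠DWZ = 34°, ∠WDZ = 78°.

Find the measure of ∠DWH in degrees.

1. ∠DZW = 68°  [△WDZ]
2. ∠HZW = 68°  [D on ray ZH]
3. ∠WHZ = 52°  [△WHZ]
4. ∠DHW = 52°  [D on ray HZ]
5. ∠DWH = 26°  [△WHD]

∠DWH = 26°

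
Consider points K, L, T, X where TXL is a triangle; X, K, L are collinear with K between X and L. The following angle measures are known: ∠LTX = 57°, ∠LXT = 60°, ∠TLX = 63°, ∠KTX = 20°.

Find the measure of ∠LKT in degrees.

1. ∠KXT = 60°  [K on ray XL]
2. ∠TKX = 100°  [△TXK]
3. ∠LKT = 80°  [linear pair at K on XL]

∠LKT = 80°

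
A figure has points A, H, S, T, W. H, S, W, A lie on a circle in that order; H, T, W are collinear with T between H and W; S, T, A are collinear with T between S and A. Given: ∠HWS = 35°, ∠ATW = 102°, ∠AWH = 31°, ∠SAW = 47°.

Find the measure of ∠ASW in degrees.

1. ∠HAS = 35°  [same arc HS]
2. ∠ATH = 78°  [linear pair at T on HW]
3. ∠AHW = 67°  [△HTA]
4. ∠ASW = 67°  [same arc WA]

∠ASW = 67°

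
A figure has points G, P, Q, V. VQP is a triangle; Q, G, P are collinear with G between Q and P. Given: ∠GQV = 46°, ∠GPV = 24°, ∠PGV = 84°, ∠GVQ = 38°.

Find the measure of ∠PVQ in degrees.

1. ∠PQV = 46°  [G on ray QP]
2. ∠QPV = 24°  [G on ray PQ]
3. ∠PVQ = 110°  [△VQP]

∠PVQ = 110°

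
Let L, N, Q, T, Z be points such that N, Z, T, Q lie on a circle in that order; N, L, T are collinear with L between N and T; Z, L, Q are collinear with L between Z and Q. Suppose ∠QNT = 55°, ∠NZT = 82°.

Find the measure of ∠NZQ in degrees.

1. ∠NQT = 98°  [cyclic NZTQ, opposite ∠Z+∠Q]
2. ∠NTQ = 27°  [△NTQ]
3. ∠NZQ = 27°  [same arc NQ]

∠NZQ = 27°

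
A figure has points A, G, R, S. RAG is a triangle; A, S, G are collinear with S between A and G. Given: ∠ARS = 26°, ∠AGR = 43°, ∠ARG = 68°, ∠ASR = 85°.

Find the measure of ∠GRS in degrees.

∠GRS = 42°

1. ∠RGS = 43°  [S on ray GA]
2. ∠GSR = 95°  [linear pair at S on AG]
3. ∠GRS = 42°  [△RSG]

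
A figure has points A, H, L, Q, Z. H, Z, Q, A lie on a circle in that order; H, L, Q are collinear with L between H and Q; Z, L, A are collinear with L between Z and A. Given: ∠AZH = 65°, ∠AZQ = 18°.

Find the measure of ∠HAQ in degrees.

∠HAQ = 97°

1. ∠AQH = 65°  [same arc HA]
2. ∠AHQ = 18°  [same arc QA]
3. ∠HAQ = 97°  [△HQA]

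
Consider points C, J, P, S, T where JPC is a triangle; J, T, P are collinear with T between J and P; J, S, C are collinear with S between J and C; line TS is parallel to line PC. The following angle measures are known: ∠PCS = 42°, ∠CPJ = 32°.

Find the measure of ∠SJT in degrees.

1. ∠JCP = 42°  [S on ray CJ]
2. ∠CJP = 106°  [△JPC]
3. ∠SJT = 106°  [T on JP, S on JC]

∠SJT = 106°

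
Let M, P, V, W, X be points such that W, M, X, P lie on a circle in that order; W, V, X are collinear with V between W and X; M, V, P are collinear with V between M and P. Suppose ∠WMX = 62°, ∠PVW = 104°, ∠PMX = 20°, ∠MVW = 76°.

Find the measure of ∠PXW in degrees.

∠PXW = 42°

1. ∠WPX = 118°  [cyclic WMXP, opposite ∠M+∠P]
2. ∠PWX = 20°  [same arc XP]
3. ∠PXW = 42°  [△WXP]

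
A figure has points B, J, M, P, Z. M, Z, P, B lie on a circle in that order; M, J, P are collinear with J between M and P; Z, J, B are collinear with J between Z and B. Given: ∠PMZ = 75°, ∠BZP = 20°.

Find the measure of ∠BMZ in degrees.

1. ∠PBZ = 75°  [same arc ZP]
2. ∠BPZ = 85°  [△ZPB]
3. ∠BMZ = 95°  [cyclic MZPB, opposite ∠M+∠P]

∠BMZ = 95°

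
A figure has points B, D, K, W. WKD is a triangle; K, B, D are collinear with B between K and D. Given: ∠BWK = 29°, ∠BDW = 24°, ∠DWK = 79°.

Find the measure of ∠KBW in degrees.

∠KBW = 74°

1. ∠KDW = 24°  [B on ray DK]
2. ∠DKW = 77°  [△WKD]
3. ∠BKW = 77°  [B on ray KD]
4. ∠KBW = 74°  [△WKB]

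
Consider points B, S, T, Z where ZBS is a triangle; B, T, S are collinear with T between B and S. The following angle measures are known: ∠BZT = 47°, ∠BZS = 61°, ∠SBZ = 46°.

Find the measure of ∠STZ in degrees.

1. ∠TBZ = 46°  [T on ray BS]
2. ∠BTZ = 87°  [△ZBT]
3. ∠STZ = 93°  [linear pair at T on BS]

∠STZ = 93°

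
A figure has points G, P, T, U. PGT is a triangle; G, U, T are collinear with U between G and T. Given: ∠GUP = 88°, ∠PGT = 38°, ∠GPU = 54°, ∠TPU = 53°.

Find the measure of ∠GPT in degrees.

∠GPT = 107°

1. ∠PUT = 92°  [linear pair at U on GT]
2. ∠PTU = 35°  [△PUT]
3. ∠GTP = 35°  [U on ray TG]
4. ∠GPT = 107°  [△PGT]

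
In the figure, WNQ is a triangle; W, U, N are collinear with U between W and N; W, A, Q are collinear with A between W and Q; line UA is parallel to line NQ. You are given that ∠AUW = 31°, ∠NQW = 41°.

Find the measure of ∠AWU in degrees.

1. ∠QNW = 31°  [UA∥NQ, corresponding at U]
2. ∠NWQ = 108°  [△WNQ]
3. ∠AWU = 108°  [U on WN, A on WQ]

∠AWU = 108°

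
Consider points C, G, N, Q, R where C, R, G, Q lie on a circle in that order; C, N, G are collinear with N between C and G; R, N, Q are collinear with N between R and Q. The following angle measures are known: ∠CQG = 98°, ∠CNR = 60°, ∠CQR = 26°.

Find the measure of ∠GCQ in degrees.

1. ∠GNQ = 60°  [vertical angles at N]
2. ∠CNQ = 120°  [linear pair at N on CG]
3. ∠GCQ = 34°  [△CNQ]

∠GCQ = 34°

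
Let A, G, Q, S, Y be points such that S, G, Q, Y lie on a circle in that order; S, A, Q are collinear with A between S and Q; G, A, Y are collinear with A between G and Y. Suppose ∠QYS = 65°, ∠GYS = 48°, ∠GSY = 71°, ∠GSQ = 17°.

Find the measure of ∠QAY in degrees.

1. ∠SGY = 61°  [△SGY]
2. ∠GYQ = 17°  [same arc GQ]
3. ∠SQY = 61°  [same arc SY]
4. ∠QAY = 102°  [△QAY]

∠QAY = 102°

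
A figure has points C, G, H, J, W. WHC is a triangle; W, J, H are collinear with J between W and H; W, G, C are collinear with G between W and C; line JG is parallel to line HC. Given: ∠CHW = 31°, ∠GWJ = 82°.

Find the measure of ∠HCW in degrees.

∠HCW = 67°

1. ∠GJW = 31°  [JG∥HC, corresponding at J]
2. ∠JGW = 67°  [△WJG]
3. ∠HCW = 67°  [JG∥HC, corresponding at G]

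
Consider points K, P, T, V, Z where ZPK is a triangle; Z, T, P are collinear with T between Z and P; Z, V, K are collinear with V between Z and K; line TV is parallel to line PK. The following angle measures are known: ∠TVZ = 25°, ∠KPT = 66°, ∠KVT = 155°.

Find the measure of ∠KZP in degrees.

1. ∠PKZ = 25°  [TV∥PK, corresponding at V]
2. ∠KPZ = 66°  [T on ray PZ]
3. ∠KZP = 89°  [△ZPK]

∠KZP = 89°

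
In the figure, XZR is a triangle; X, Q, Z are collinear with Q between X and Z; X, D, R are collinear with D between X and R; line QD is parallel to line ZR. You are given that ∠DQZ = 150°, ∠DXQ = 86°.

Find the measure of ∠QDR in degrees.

1. ∠DQX = 30°  [linear pair at Q on XZ]
2. ∠QDX = 64°  [△XQD]
3. ∠QDR = 116°  [linear pair at D on XR]

∠QDR = 116°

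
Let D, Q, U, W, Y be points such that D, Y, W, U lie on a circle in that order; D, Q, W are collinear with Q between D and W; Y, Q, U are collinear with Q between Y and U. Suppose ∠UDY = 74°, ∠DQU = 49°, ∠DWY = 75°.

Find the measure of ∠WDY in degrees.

∠WDY = 18°

1. ∠UWY = 106°  [cyclic DYWU, opposite ∠D+∠W]
2. ∠WQY = 49°  [vertical angles at Q]
3. ∠UYW = 56°  [△YQW]
4. ∠WUY = 18°  [△YWU]
5. ∠WDY = 18°  [same arc YW]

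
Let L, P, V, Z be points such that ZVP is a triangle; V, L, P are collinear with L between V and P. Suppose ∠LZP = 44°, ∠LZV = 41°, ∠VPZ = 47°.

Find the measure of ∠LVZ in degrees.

∠LVZ = 48°

1. ∠LPZ = 47°  [L on ray PV]
2. ∠PLZ = 89°  [△ZLP]
3. ∠VLZ = 91°  [linear pair at L on VP]
4. ∠LVZ = 48°  [△ZVL]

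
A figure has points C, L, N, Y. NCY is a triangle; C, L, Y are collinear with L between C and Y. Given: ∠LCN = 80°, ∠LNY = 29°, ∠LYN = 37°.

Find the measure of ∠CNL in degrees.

1. ∠NLY = 114°  [△NLY]
2. ∠CLN = 66°  [linear pair at L on CY]
3. ∠CNL = 34°  [△NCL]

∠CNL = 34°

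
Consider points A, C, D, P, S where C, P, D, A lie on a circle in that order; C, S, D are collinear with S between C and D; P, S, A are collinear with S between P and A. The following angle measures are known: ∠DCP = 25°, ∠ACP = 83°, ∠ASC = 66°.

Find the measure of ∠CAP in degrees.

1. ∠DAP = 25°  [same arc PD]
2. ∠ADP = 97°  [cyclic CPDA, opposite ∠C+∠D]
3. ∠DSP = 66°  [vertical angles at S]
4. ∠APD = 58°  [△PDA]
5. ∠CDP = 56°  [△PSD]
6. ∠CAP = 56°  [same arc CP]

∠CAP = 56°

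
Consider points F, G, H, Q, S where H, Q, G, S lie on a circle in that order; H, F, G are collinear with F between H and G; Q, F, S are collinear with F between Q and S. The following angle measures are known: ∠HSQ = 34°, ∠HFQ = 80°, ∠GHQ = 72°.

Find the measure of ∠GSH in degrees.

1. ∠HGQ = 34°  [same arc HQ]
2. ∠GQH = 74°  [△HQG]
3. ∠GSH = 106°  [cyclic HQGS, opposite ∠Q+∠S]

∠GSH = 106°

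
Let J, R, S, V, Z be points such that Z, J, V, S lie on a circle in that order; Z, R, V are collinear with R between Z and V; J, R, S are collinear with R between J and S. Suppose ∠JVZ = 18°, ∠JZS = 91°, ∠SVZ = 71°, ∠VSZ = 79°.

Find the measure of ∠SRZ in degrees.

∠SRZ = 132°

1. ∠JSZ = 18°  [same arc ZJ]
2. ∠SZV = 30°  [△ZVS]
3. ∠SRZ = 132°  [△ZRS]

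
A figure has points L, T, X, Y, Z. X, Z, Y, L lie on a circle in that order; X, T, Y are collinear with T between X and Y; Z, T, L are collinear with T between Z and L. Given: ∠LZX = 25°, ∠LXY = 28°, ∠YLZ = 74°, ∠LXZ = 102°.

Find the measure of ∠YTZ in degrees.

∠YTZ = 99°

1. ∠XLZ = 53°  [△XZL]
2. ∠LZY = 28°  [same arc YL]
3. ∠XYZ = 53°  [same arc XZ]
4. ∠YTZ = 99°  [△ZTY]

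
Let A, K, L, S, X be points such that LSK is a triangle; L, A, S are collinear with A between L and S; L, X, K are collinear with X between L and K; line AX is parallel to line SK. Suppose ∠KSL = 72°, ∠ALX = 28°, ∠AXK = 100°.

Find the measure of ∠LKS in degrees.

1. ∠LAX = 72°  [AX∥SK, corresponding at A]
2. ∠AXL = 80°  [△LAX]
3. ∠LKS = 80°  [AX∥SK, corresponding at X]

∠LKS = 80°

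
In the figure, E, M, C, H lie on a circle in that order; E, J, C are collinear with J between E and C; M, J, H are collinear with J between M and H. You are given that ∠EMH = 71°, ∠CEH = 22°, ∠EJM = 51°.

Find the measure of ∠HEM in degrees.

1. ∠ECH = 71°  [same arc EH]
2. ∠CMH = 22°  [same arc CH]
3. ∠CJH = 51°  [vertical angles at J]
4. ∠CHM = 58°  [△CJH]
5. ∠HCM = 100°  [△MCH]
6. ∠HEM = 80°  [cyclic EMCH, opposite ∠E+∠C]

∠HEM = 80°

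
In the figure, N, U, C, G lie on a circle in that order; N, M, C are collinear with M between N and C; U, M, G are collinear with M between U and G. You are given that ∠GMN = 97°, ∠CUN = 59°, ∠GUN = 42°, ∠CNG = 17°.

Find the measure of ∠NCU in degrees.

1. ∠CMU = 97°  [vertical angles at M]
2. ∠CUG = 17°  [same arc CG]
3. ∠NCU = 66°  [△UMC]

∠NCU = 66°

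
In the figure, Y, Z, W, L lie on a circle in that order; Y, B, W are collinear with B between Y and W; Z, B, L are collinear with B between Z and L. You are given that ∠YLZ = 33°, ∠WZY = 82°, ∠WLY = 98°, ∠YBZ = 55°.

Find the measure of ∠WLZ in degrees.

1. ∠YWZ = 33°  [same arc YZ]
2. ∠WYZ = 65°  [△YZW]
3. ∠WLZ = 65°  [same arc ZW]

∠WLZ = 65°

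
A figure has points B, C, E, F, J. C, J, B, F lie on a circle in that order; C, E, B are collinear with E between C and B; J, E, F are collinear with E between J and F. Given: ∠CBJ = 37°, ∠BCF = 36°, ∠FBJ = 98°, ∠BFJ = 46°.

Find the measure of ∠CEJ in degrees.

∠CEJ = 73°

1. ∠CFJ = 37°  [same arc CJ]
2. ∠FCJ = 82°  [cyclic CJBF, opposite ∠C+∠B]
3. ∠BCJ = 46°  [same arc JB]
4. ∠CJF = 61°  [△CJF]
5. ∠CEJ = 73°  [△CEJ]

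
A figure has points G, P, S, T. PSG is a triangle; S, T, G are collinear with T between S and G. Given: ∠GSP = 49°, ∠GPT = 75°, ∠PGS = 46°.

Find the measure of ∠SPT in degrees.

∠SPT = 10°

1. ∠PST = 49°  [T on ray SG]
2. ∠PGT = 46°  [T on ray GS]
3. ∠GTP = 59°  [△PTG]
4. ∠PTS = 121°  [linear pair at T on SG]
5. ∠SPT = 10°  [△PST]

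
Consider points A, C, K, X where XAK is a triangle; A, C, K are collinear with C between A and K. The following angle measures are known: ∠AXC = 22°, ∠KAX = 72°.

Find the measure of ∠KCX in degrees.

1. ∠CAX = 72°  [C on ray AK]
2. ∠ACX = 86°  [△XAC]
3. ∠KCX = 94°  [linear pair at C on AK]

∠KCX = 94°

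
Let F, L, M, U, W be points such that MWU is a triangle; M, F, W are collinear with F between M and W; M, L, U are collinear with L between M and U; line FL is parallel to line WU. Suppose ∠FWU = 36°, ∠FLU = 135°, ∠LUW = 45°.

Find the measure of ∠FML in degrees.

∠FML = 99°

1. ∠MWU = 36°  [F on ray WM]
2. ∠FLM = 45°  [linear pair at L on MU]
3. ∠LFM = 36°  [FL∥WU, corresponding at F]
4. ∠FML = 99°  [△MFL]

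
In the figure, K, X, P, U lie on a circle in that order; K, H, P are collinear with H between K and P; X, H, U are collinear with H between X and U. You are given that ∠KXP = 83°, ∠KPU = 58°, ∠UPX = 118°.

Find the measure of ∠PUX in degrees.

∠PUX = 37°

1. ∠KUP = 97°  [cyclic KXPU, opposite ∠X+∠U]
2. ∠PKU = 25°  [△KPU]
3. ∠PXU = 25°  [same arc PU]
4. ∠PUX = 37°  [△XPU]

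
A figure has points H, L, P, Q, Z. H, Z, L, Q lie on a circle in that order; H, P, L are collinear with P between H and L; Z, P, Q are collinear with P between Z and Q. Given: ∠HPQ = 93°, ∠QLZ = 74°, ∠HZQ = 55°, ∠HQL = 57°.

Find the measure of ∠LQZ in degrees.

1. ∠LPQ = 87°  [linear pair at P on HL]
2. ∠HLQ = 55°  [same arc HQ]
3. ∠LQZ = 38°  [△LPQ]

∠LQZ = 38°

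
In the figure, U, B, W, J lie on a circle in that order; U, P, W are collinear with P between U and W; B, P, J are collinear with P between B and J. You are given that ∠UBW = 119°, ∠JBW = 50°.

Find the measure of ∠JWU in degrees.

∠JWU = 69°

1. ∠UJW = 61°  [cyclic UBWJ, opposite ∠B+∠J]
2. ∠JUW = 50°  [same arc WJ]
3. ∠JWU = 69°  [△UWJ]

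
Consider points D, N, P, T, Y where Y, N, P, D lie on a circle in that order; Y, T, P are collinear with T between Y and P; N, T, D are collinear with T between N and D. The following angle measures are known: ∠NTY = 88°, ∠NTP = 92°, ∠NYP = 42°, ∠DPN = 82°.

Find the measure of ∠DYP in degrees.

∠DYP = 56°

1. ∠DNY = 50°  [△YTN]
2. ∠DTY = 92°  [vertical angles at T]
3. ∠DYN = 98°  [cyclic YNPD, opposite ∠Y+∠P]
4. ∠NDY = 32°  [△YND]
5. ∠DYP = 56°  [△YTD]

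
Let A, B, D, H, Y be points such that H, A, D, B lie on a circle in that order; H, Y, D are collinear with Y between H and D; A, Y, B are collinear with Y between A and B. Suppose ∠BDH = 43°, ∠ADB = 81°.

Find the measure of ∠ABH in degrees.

1. ∠BAH = 43°  [same arc HB]
2. ∠AHB = 99°  [cyclic HADB, opposite ∠H+∠D]
3. ∠ABH = 38°  [△HAB]

∠ABH = 38°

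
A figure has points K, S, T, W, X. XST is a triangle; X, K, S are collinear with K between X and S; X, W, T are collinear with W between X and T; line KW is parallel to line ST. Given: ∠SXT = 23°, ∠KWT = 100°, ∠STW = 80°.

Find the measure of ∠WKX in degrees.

∠WKX = 77°

1. ∠KXW = 23°  [K on XS, W on XT]
2. ∠KWX = 80°  [linear pair at W on XT]
3. ∠WKX = 77°  [△XKW]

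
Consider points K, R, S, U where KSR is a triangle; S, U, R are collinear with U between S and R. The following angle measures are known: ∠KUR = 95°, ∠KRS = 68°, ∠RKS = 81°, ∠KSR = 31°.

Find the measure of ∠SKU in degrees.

1. ∠KUS = 85°  [linear pair at U on SR]
2. ∠KSU = 31°  [U on ray SR]
3. ∠SKU = 64°  [△KSU]

∠SKU = 64°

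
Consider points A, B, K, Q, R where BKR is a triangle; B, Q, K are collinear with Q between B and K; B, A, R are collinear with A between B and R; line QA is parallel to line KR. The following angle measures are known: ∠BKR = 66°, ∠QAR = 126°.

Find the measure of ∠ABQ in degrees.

1. ∠AQB = 66°  [QA∥KR, corresponding at Q]
2. ∠BAQ = 54°  [linear pair at A on BR]
3. ∠ABQ = 60°  [△BQA]

∠ABQ = 60°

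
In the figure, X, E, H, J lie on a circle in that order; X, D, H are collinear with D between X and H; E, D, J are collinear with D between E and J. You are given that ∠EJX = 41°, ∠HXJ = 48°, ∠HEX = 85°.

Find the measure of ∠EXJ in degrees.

1. ∠HJX = 95°  [cyclic XEHJ, opposite ∠E+∠J]
2. ∠JHX = 37°  [△XHJ]
3. ∠JEX = 37°  [same arc XJ]
4. ∠EXJ = 102°  [△XEJ]

∠EXJ = 102°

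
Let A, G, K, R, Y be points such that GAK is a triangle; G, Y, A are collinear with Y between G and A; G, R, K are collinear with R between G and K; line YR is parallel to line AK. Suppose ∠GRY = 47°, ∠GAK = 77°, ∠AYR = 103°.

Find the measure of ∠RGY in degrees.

1. ∠AKG = 47°  [YR∥AK, corresponding at R]
2. ∠AGK = 56°  [△GAK]
3. ∠RGY = 56°  [Y on GA, R on GK]

∠RGY = 56°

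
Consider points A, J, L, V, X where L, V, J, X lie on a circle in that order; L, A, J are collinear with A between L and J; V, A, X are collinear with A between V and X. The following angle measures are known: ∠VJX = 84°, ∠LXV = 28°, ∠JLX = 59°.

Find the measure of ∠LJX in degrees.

∠LJX = 56°

1. ∠VLX = 96°  [cyclic LVJX, opposite ∠L+∠J]
2. ∠LVX = 56°  [△LVX]
3. ∠LJX = 56°  [same arc LX]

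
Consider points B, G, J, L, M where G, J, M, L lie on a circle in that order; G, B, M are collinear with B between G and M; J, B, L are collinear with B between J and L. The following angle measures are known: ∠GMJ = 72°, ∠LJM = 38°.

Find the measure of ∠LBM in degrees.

1. ∠GLJ = 72°  [same arc GJ]
2. ∠LGM = 38°  [same arc ML]
3. ∠GBL = 70°  [△GBL]
4. ∠LBM = 110°  [linear pair at B on GM]

∠LBM = 110°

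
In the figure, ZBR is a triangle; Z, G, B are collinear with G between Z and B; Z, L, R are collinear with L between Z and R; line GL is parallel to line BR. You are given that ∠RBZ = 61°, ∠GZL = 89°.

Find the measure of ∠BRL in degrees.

∠BRL = 30°

1. ∠LGZ = 61°  [GL∥BR, corresponding at G]
2. ∠GLZ = 30°  [△ZGL]
3. ∠GLR = 150°  [linear pair at L on ZR]
4. ∠BRL = 30°  [GL∥BR, co-interior at R–L]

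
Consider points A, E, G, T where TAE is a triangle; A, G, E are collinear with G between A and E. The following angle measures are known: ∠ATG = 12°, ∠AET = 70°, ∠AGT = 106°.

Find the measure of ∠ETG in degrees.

∠ETG = 36°

1. ∠GET = 70°  [G on ray EA]
2. ∠EGT = 74°  [linear pair at G on AE]
3. ∠ETG = 36°  [△TGE]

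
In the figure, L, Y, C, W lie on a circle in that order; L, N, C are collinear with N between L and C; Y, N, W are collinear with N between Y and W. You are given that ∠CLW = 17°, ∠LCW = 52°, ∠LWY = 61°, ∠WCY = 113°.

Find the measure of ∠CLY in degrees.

1. ∠CWL = 111°  [△LCW]
2. ∠LCY = 61°  [same arc LY]
3. ∠CYL = 69°  [cyclic LYCW, opposite ∠Y+∠W]
4. ∠CLY = 50°  [△LYC]

∠CLY = 50°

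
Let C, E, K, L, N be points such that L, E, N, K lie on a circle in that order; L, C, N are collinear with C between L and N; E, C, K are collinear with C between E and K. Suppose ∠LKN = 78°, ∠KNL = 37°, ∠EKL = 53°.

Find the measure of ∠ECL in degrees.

∠ECL = 118°

1. ∠LEN = 102°  [cyclic LENK, opposite ∠E+∠K]
2. ∠KEL = 37°  [same arc LK]
3. ∠ENL = 53°  [same arc LE]
4. ∠ELN = 25°  [△LEN]
5. ∠ECL = 118°  [△LCE]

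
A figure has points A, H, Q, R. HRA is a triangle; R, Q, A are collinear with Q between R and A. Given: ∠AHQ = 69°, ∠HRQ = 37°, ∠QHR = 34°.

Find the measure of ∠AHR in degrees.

1. ∠HQR = 109°  [△HRQ]
2. ∠ARH = 37°  [Q on ray RA]
3. ∠AQH = 71°  [linear pair at Q on RA]
4. ∠HAQ = 40°  [△HQA]
5. ∠HAR = 40°  [Q on ray AR]
6. ∠AHR = 103°  [△HRA]

∠AHR = 103°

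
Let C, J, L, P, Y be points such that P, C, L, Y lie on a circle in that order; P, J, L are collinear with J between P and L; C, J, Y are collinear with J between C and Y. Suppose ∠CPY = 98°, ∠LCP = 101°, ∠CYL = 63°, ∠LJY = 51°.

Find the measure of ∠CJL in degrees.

1. ∠CLY = 82°  [cyclic PCLY, opposite ∠P+∠L]
2. ∠CPL = 63°  [same arc CL]
3. ∠LCY = 35°  [△CLY]
4. ∠CLP = 16°  [△PCL]
5. ∠CJL = 129°  [△CJL]

∠CJL = 129°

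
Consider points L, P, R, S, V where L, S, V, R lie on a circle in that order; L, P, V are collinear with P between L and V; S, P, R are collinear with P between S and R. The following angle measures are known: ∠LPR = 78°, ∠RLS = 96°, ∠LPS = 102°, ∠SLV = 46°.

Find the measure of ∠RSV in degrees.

∠RSV = 50°

1. ∠RVS = 84°  [cyclic LSVR, opposite ∠L+∠V]
2. ∠SRV = 46°  [same arc SV]
3. ∠RSV = 50°  [△SVR]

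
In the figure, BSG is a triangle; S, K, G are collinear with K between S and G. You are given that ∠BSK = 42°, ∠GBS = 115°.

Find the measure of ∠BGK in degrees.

1. ∠BSG = 42°  [K on ray SG]
2. ∠BGS = 23°  [△BSG]
3. ∠BGK = 23°  [K on ray GS]

∠BGK = 23°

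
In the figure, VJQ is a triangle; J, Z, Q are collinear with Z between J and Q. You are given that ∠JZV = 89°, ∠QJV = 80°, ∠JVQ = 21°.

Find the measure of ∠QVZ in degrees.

∠QVZ = 10°

1. ∠QZV = 91°  [linear pair at Z on JQ]
2. ∠JQV = 79°  [△VJQ]
3. ∠VQZ = 79°  [Z on ray QJ]
4. ∠QVZ = 10°  [△VZQ]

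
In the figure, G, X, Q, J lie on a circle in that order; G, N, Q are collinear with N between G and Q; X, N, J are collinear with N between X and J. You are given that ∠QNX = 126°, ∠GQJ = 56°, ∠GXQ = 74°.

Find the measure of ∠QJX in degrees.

1. ∠GNJ = 126°  [vertical angles at N]
2. ∠JNQ = 54°  [linear pair at N on GQ]
3. ∠QJX = 70°  [△QNJ]

∠QJX = 70°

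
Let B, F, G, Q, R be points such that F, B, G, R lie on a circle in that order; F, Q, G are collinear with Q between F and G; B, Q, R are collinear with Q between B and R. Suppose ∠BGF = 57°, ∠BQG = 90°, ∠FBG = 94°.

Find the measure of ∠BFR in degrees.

1. ∠BRF = 57°  [same arc FB]
2. ∠BFG = 29°  [△FBG]
3. ∠BQF = 90°  [linear pair at Q on FG]
4. ∠FBR = 61°  [△FQB]
5. ∠BFR = 62°  [△FBR]

∠BFR = 62°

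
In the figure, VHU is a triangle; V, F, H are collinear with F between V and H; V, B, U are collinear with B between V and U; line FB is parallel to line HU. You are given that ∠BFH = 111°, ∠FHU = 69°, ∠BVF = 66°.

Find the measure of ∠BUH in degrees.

∠BUH = 45°

1. ∠UHV = 69°  [F on ray HV]
2. ∠HVU = 66°  [F on VH, B on VU]
3. ∠HUV = 45°  [△VHU]
4. ∠BUH = 45°  [B on ray UV]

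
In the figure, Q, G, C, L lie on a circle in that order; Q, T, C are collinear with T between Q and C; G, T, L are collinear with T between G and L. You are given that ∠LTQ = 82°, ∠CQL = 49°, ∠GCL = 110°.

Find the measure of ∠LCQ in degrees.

1. ∠CTL = 98°  [linear pair at T on QC]
2. ∠CGL = 49°  [same arc CL]
3. ∠CLG = 21°  [△GCL]
4. ∠LCQ = 61°  [△CTL]

∠LCQ = 61°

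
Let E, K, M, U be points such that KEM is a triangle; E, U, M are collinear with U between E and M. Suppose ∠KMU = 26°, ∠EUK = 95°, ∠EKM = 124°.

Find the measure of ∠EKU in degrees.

1. ∠EMK = 26°  [U on ray ME]
2. ∠KEM = 30°  [△KEM]
3. ∠KEU = 30°  [U on ray EM]
4. ∠EKU = 55°  [△KEU]

∠EKU = 55°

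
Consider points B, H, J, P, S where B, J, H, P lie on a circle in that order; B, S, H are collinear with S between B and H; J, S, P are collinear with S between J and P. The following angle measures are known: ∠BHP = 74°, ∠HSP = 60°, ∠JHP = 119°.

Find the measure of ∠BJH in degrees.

1. ∠BJP = 74°  [same arc BP]
2. ∠HPJ = 46°  [△HSP]
3. ∠BSJ = 60°  [vertical angles at S]
4. ∠HJP = 15°  [△JHP]
5. ∠HBJ = 46°  [△BSJ]
6. ∠HSJ = 120°  [linear pair at S on BH]
7. ∠BHJ = 45°  [△JSH]
8. ∠BJH = 89°  [△BJH]

∠BJH = 89°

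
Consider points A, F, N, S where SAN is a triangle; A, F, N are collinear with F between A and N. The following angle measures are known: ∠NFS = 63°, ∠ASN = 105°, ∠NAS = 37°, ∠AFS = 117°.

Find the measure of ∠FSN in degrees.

1. ∠ANS = 38°  [△SAN]
2. ∠FNS = 38°  [F on ray NA]
3. ∠FSN = 79°  [△SFN]

∠FSN = 79°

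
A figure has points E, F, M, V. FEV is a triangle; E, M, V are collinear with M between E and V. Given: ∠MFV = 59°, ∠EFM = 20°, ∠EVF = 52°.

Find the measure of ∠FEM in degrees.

∠FEM = 49°

1. ∠FVM = 52°  [M on ray VE]
2. ∠FMV = 69°  [△FMV]
3. ∠EMF = 111°  [linear pair at M on EV]
4. ∠FEM = 49°  [△FEM]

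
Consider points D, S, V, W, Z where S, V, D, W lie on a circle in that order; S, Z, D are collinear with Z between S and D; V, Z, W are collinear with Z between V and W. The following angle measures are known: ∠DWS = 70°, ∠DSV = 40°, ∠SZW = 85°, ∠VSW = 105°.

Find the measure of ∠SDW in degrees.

∠SDW = 45°

1. ∠DWV = 40°  [same arc VD]
2. ∠DZW = 95°  [linear pair at Z on SD]
3. ∠SDW = 45°  [△DZW]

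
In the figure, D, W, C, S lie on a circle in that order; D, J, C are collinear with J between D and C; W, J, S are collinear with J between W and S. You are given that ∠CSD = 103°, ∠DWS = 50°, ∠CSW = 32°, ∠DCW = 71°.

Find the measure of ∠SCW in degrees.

∠SCW = 121°

1. ∠DSW = 71°  [same arc DW]
2. ∠SDW = 59°  [△DWS]
3. ∠SCW = 121°  [cyclic DWCS, opposite ∠D+∠C]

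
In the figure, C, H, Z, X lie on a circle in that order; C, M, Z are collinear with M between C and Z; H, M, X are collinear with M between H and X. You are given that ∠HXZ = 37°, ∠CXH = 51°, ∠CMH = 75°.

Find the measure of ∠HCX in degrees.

∠HCX = 61°

1. ∠HCZ = 37°  [same arc HZ]
2. ∠CHX = 68°  [△CMH]
3. ∠HCX = 61°  [△CHX]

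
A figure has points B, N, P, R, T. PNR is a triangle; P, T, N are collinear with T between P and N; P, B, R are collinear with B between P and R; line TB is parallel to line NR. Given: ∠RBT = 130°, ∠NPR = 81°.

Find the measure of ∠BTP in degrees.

1. ∠PBT = 50°  [linear pair at B on PR]
2. ∠BPT = 81°  [T on PN, B on PR]
3. ∠BTP = 49°  [△PTB]

∠BTP = 49°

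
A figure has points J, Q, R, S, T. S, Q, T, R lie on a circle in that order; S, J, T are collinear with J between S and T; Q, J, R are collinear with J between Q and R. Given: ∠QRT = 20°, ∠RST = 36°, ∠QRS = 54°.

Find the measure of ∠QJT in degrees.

1. ∠RQT = 36°  [same arc TR]
2. ∠QTS = 54°  [same arc SQ]
3. ∠QJT = 90°  [△QJT]

∠QJT = 90°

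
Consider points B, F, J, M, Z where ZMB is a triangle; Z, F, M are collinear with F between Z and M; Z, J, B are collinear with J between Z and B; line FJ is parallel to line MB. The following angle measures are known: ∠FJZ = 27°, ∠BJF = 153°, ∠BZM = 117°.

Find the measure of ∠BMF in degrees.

∠BMF = 36°

1. ∠MBZ = 27°  [FJ∥MB, corresponding at J]
2. ∠BMZ = 36°  [△ZMB]
3. ∠BMF = 36°  [F on ray MZ]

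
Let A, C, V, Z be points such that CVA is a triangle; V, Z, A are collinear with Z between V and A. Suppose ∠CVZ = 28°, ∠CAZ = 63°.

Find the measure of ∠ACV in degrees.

1. ∠AVC = 28°  [Z on ray VA]
2. ∠CAV = 63°  [Z on ray AV]
3. ∠ACV = 89°  [△CVA]

∠ACV = 89°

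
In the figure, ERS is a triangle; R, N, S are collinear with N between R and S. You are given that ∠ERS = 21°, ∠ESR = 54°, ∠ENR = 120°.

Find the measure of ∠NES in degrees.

∠NES = 66°

1. ∠ESN = 54°  [N on ray SR]
2. ∠ENS = 60°  [linear pair at N on RS]
3. ∠NES = 66°  [△ENS]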